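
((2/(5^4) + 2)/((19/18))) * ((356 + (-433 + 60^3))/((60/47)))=320987.95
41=41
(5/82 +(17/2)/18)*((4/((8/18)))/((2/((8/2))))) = 787/82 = 9.60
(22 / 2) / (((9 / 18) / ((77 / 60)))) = 847 / 30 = 28.23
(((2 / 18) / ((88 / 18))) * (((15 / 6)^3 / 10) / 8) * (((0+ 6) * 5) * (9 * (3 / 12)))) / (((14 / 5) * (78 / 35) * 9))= 3125 / 585728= 0.01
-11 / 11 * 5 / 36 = -5 / 36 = -0.14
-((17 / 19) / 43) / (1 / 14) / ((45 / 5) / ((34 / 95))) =-8092 / 698535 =-0.01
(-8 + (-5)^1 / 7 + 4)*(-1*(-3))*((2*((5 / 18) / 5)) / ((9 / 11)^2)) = -1331 / 567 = -2.35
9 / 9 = 1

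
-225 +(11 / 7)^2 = -222.53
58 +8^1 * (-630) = -4982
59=59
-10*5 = -50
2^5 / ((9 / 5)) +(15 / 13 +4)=2683 / 117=22.93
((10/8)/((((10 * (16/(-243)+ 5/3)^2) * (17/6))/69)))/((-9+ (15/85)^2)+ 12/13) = -900438201/6098841584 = -0.15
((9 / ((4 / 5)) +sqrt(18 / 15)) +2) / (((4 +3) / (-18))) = -36.89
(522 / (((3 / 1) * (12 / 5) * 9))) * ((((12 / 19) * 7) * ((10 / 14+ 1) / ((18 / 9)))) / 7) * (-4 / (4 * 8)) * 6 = -435 / 133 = -3.27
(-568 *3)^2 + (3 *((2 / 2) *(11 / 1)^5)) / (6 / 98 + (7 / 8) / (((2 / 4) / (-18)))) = 2966230634 / 1027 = 2888247.94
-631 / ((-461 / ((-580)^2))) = 460452.06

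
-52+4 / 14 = -362 / 7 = -51.71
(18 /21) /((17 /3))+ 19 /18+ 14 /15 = 22921 /10710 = 2.14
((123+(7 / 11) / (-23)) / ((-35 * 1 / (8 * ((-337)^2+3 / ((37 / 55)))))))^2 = 1093938712960513405763584 / 107344693225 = 10190897007526.60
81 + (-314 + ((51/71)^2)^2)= -5914156472/25411681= -232.73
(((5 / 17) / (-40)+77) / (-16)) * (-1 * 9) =43.31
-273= -273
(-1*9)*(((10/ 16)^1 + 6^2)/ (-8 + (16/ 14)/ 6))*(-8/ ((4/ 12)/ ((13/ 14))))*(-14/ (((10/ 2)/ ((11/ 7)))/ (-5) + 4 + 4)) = 293293/ 164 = 1788.37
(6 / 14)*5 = 15 / 7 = 2.14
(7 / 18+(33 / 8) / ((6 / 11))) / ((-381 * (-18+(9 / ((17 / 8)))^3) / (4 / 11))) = -5625385 / 42971597064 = -0.00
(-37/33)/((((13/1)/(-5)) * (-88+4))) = -185/36036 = -0.01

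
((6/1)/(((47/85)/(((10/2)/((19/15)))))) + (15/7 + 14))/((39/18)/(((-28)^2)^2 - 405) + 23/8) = 20.51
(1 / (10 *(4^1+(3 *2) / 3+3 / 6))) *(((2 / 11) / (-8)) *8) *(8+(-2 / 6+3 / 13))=-0.02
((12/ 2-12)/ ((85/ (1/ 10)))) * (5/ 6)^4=-25/ 7344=-0.00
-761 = -761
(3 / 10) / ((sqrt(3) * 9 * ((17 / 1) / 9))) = 0.01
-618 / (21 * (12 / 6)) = -103 / 7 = -14.71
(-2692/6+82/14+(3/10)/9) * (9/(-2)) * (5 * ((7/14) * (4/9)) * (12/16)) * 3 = 278949/56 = 4981.23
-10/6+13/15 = -4/5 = -0.80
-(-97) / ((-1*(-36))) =97 / 36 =2.69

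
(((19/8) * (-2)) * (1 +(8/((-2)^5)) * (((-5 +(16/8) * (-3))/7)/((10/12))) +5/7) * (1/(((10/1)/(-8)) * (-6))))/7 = -0.20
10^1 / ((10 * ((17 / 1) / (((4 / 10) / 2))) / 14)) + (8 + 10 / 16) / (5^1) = 1.89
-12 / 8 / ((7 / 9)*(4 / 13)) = -351 / 56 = -6.27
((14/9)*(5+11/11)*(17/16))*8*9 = 714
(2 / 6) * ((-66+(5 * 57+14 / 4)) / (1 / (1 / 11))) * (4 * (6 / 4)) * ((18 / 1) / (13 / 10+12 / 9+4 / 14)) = 1682100 / 6743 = 249.46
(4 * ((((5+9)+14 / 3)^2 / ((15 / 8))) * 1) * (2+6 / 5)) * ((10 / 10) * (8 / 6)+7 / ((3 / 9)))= 107577344 / 2025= 53124.61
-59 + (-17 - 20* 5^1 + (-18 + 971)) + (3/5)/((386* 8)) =777.00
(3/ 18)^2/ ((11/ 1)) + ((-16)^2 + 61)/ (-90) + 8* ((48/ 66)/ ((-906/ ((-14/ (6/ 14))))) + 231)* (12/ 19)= 115981387/ 99660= 1163.77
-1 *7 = -7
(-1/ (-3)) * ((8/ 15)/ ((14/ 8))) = 32/ 315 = 0.10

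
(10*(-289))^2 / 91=8352100 / 91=91781.32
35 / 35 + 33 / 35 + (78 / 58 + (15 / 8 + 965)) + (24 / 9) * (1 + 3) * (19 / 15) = 71886881 / 73080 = 983.67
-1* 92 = -92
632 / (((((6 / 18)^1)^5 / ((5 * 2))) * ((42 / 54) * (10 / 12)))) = 16586208 / 7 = 2369458.29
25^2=625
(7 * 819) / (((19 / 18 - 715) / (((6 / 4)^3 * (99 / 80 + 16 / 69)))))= -3766529403 / 94583360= -39.82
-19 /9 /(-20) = 19 /180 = 0.11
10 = 10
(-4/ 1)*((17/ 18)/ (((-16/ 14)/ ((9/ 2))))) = 119/ 8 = 14.88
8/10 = 0.80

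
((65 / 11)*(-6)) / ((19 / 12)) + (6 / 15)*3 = -21.19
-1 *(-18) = 18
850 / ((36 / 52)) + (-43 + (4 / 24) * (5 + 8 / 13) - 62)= 1123.71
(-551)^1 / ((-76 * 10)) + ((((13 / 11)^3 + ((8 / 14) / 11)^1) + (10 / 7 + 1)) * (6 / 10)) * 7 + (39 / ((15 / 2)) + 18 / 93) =23.47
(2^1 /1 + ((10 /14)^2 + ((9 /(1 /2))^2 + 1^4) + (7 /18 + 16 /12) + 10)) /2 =299203 /1764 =169.62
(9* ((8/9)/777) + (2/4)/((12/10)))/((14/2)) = 1327/21756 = 0.06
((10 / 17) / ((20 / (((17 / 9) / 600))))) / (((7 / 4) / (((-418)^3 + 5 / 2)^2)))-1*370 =338670292013287 / 1200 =282225243344.41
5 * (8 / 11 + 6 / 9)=230 / 33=6.97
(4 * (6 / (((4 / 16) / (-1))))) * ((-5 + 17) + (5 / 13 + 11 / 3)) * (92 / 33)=-1842944 / 429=-4295.91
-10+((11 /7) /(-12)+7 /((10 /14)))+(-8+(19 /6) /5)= -3233 /420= -7.70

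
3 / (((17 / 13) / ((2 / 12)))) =13 / 34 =0.38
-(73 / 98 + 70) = -6933 / 98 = -70.74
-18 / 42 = -3 / 7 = -0.43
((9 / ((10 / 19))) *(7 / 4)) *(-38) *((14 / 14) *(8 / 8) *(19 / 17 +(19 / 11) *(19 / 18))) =-25014773 / 7480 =-3344.22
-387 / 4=-96.75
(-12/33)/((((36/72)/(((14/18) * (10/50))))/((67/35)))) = -536/2475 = -0.22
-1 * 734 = -734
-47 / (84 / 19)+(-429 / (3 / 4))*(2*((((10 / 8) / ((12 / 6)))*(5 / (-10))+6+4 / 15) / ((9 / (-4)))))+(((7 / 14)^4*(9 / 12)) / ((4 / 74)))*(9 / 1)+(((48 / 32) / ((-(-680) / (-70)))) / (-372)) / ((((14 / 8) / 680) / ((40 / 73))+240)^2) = 7733206409634304471419209 / 2556823468043829720960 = 3024.54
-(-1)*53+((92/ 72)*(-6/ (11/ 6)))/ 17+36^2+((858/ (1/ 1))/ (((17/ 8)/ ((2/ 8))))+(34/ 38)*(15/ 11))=5155102/ 3553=1450.92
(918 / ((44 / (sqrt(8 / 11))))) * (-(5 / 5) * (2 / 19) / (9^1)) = -102 * sqrt(22) / 2299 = -0.21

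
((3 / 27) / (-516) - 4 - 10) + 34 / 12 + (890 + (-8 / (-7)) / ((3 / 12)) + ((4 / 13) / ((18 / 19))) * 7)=374291087 / 422604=885.68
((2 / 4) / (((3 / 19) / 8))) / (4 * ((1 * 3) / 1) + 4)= 19 / 12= 1.58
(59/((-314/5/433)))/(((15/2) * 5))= -10.85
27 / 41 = 0.66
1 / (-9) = -1 / 9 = -0.11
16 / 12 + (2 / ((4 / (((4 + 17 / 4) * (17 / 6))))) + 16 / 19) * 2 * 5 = 57743 / 456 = 126.63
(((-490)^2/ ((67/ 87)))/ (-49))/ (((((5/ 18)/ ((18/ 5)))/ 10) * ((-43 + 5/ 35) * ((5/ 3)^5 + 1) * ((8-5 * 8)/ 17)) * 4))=-184.37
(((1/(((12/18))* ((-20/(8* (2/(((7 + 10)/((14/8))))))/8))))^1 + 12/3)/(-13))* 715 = -2816/17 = -165.65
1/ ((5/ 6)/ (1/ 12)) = 1/ 10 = 0.10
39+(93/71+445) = 34457/71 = 485.31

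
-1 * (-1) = 1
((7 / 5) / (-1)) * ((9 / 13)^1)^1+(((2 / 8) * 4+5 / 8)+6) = 3461 / 520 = 6.66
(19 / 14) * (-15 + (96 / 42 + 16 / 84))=-4997 / 294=-17.00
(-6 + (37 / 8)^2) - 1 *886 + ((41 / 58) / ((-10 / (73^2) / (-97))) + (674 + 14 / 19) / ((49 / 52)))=314362010763 / 8639680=36385.84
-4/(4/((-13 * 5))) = 65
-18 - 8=-26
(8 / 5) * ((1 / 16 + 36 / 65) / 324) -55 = -11582359 / 210600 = -55.00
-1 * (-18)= 18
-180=-180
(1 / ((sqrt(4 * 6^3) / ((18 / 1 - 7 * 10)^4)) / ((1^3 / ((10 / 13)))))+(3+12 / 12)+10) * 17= 238+100991696 * sqrt(6) / 45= 5497529.63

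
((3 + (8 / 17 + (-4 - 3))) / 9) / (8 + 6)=-10 / 357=-0.03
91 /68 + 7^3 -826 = -32753 /68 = -481.66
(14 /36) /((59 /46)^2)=7406 /31329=0.24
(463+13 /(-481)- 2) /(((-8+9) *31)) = 14.87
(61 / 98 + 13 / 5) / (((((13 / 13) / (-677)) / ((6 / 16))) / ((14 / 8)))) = -3206949 / 2240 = -1431.67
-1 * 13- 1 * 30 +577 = 534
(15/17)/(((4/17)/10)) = 75/2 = 37.50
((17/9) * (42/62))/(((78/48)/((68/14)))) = 4624/1209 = 3.82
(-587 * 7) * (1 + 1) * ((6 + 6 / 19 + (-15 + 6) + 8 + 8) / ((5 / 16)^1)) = -33266464 / 95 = -350173.31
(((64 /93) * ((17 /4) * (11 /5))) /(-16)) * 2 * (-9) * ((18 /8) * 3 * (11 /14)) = 166617 /4340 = 38.39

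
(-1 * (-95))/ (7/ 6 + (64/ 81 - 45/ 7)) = -107730/ 5071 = -21.24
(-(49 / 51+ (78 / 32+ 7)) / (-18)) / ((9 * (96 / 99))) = 93335 / 1410048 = 0.07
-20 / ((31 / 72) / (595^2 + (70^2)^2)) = -35084196000 / 31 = -1131748258.06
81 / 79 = 1.03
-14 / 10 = -7 / 5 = -1.40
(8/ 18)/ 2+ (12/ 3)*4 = 146/ 9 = 16.22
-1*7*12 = -84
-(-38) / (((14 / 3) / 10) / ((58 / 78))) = 5510 / 91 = 60.55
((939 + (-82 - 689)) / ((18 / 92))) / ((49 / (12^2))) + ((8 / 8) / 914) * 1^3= 16144903 / 6398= 2523.43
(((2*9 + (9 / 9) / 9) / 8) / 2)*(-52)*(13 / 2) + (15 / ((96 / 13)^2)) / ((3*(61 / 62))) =-107517293 / 281088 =-382.50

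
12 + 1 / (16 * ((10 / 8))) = 241 / 20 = 12.05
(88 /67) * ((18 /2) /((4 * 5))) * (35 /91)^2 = 990 /11323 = 0.09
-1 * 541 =-541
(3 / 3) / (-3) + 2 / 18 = -2 / 9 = -0.22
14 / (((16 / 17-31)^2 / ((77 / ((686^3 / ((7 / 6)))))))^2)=10106041 / 7610454604987286748925824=0.00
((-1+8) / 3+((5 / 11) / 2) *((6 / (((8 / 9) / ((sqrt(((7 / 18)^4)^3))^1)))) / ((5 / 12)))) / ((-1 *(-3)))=21672721 / 27713664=0.78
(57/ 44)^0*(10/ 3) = 10/ 3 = 3.33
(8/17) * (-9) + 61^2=63185/17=3716.76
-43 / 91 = -0.47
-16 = -16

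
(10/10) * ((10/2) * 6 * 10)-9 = 291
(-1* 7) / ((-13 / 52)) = 28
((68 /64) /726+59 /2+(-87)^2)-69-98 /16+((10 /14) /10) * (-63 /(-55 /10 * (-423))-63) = 4104944587 /545952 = 7518.87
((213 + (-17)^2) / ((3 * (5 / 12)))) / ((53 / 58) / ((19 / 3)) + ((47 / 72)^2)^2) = 29733449269248 / 24125878915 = 1232.43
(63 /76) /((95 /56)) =882 /1805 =0.49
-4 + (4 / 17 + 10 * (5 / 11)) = 146 / 187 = 0.78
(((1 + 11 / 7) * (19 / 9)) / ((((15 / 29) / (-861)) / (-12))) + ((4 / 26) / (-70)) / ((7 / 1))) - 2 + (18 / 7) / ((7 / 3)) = 345368347 / 3185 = 108435.90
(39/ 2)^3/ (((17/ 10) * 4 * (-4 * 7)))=-296595/ 7616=-38.94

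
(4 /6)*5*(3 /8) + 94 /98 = 433 /196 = 2.21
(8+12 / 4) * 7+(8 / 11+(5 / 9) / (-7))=53810 / 693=77.65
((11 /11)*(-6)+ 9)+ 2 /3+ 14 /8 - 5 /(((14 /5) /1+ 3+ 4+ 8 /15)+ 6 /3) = 2225 /444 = 5.01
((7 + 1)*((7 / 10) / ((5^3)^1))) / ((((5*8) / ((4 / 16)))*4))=7 / 100000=0.00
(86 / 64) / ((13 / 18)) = 387 / 208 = 1.86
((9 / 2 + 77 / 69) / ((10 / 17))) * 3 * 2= 2635 / 46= 57.28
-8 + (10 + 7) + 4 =13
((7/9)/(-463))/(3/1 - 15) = 7/50004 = 0.00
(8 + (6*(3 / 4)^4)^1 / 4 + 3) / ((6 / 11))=64625 / 3072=21.04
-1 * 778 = -778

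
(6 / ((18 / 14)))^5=2213.27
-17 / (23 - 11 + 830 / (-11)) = 187 / 698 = 0.27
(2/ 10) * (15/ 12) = 1/ 4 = 0.25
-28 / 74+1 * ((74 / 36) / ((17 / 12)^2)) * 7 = 6.79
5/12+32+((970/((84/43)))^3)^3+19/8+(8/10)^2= 18656568039292442635006728809615610272927/10166784596236800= 1835050980247787140476567.00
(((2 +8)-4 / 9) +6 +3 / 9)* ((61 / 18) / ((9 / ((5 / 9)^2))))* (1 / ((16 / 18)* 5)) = 43615 / 104976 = 0.42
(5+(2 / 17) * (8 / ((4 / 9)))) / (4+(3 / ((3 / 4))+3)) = 11 / 17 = 0.65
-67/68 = -0.99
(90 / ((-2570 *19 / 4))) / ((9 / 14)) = -56 / 4883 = -0.01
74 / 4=37 / 2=18.50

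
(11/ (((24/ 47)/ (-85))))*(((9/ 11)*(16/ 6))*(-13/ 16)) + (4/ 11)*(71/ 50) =3246.45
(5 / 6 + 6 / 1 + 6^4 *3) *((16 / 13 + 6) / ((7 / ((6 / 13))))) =2196686 / 1183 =1856.88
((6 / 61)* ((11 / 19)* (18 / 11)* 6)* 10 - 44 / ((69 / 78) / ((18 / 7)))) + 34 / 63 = -204499294 / 1679391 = -121.77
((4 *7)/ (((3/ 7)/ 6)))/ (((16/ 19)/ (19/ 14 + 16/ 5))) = 42427/ 20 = 2121.35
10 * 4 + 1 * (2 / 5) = 202 / 5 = 40.40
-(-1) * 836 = 836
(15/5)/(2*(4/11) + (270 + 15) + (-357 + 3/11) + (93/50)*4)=-0.05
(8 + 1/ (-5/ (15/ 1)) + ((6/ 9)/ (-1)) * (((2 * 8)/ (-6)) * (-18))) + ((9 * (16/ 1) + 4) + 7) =128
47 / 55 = 0.85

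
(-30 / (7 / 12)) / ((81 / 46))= -1840 / 63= -29.21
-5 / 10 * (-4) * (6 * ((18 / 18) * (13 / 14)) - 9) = -48 / 7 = -6.86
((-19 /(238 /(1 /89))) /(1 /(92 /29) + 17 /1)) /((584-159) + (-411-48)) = 437 /286814871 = 0.00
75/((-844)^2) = 75/712336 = 0.00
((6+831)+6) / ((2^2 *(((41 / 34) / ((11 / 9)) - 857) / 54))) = -4256307 / 320149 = -13.29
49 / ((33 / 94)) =4606 / 33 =139.58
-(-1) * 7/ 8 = 0.88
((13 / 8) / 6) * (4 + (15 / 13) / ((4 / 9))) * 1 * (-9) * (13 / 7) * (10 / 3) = -3185 / 32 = -99.53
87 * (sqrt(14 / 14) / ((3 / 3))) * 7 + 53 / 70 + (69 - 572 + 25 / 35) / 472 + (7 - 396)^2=313734816 / 2065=151929.69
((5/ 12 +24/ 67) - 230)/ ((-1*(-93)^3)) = -184297/ 646703028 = -0.00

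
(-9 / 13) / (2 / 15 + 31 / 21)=-945 / 2197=-0.43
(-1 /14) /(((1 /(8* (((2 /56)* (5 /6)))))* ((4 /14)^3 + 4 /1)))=-7 /1656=-0.00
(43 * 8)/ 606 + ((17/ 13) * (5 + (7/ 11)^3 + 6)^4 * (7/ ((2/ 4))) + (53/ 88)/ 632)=18379705488305609821937197/ 62503633964570720064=294058.19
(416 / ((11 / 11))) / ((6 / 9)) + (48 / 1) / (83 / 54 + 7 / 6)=46848 / 73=641.75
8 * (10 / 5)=16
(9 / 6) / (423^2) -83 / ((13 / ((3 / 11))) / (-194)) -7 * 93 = -5342461939 / 17057898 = -313.20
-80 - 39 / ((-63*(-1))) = -1693 / 21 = -80.62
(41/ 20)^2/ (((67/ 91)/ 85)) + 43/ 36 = 23462183/ 48240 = 486.36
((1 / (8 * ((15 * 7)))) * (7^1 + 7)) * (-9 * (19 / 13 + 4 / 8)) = -153 / 520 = -0.29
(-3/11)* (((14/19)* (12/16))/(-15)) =21/2090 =0.01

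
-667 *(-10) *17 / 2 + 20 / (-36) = 510250 / 9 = 56694.44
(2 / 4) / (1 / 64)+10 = 42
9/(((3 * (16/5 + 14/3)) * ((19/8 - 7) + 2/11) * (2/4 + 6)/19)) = -75240/299897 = -0.25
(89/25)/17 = 89/425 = 0.21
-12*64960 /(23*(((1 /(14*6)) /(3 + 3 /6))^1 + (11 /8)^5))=-3754866769920 /544890263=-6891.05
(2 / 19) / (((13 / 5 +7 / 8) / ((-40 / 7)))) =-3200 / 18487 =-0.17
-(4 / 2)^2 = -4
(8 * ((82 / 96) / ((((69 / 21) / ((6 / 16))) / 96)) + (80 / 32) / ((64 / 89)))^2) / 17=1427857369 / 18417664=77.53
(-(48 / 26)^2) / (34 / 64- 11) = 18432 / 56615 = 0.33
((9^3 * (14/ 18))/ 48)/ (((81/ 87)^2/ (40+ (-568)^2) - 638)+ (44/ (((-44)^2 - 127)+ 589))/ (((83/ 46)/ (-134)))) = -8285617426257/ 448466826569678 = -0.02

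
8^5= 32768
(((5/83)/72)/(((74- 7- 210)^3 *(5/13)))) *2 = -0.00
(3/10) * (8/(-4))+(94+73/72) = 33989/360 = 94.41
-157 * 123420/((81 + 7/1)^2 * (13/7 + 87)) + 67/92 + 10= -3989979/228896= -17.43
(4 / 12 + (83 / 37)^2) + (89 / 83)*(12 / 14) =14996054 / 2386167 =6.28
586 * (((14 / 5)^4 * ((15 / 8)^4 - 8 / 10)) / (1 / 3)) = 499636908939 / 400000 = 1249092.27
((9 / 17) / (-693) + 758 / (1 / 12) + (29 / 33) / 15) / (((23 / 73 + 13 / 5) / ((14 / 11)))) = 19556819939 / 4924458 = 3971.36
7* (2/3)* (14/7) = 28/3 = 9.33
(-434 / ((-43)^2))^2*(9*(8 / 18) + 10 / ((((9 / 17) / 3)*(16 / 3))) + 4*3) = 10029957 / 6837602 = 1.47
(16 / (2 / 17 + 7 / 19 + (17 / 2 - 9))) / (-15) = 10336 / 135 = 76.56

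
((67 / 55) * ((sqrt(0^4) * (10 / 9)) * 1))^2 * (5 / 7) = 0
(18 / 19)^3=5832 / 6859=0.85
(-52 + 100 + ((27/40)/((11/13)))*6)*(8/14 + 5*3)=180831/220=821.96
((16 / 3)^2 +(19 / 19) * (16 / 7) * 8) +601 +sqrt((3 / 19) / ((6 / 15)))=sqrt(570) / 38 +40807 / 63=648.36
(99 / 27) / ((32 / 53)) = 583 / 96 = 6.07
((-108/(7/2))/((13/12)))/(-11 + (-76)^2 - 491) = -144/26663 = -0.01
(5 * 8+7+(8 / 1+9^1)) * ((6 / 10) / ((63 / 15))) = 64 / 7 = 9.14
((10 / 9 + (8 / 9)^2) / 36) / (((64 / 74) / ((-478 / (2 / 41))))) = -27917351 / 46656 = -598.37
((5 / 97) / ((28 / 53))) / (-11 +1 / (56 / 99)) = -530 / 50149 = -0.01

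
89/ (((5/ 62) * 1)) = 1103.60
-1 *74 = -74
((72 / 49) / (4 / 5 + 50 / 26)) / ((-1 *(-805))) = 312 / 465451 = 0.00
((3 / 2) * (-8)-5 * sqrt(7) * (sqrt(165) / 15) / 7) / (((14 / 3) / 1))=-18 / 7-sqrt(1155) / 98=-2.92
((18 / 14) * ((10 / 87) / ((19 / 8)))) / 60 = 4 / 3857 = 0.00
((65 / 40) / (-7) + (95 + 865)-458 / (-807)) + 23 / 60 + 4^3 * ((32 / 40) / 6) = 14600813 / 15064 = 969.25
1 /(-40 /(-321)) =321 /40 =8.02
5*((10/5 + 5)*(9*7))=2205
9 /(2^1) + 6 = 21 /2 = 10.50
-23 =-23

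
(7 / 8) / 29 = 7 / 232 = 0.03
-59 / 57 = -1.04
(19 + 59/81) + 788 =65426/81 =807.73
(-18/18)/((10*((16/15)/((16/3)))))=-1/2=-0.50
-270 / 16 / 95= -27 / 152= -0.18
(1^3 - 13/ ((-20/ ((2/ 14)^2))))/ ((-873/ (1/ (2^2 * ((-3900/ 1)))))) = 331/ 4448808000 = 0.00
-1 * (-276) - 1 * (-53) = 329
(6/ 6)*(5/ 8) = 5/ 8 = 0.62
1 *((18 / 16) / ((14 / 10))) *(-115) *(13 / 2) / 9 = -66.74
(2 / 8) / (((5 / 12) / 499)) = 1497 / 5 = 299.40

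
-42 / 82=-21 / 41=-0.51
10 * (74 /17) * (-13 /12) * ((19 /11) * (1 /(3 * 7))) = -45695 /11781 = -3.88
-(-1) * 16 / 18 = 8 / 9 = 0.89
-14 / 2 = -7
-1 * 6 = -6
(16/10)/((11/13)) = 1.89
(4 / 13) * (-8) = -32 / 13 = -2.46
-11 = -11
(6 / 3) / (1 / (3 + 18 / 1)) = 42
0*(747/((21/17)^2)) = 0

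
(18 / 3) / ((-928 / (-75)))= 225 / 464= 0.48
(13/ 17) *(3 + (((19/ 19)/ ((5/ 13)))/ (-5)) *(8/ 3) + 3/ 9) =1898/ 1275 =1.49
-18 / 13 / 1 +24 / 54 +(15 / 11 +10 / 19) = 23225 / 24453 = 0.95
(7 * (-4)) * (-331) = 9268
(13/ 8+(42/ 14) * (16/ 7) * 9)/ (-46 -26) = -3547/ 4032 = -0.88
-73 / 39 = -1.87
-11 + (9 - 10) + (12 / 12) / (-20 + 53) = -395 / 33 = -11.97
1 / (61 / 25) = 25 / 61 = 0.41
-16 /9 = -1.78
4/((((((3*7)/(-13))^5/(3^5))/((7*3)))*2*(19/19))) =-2227758/2401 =-927.85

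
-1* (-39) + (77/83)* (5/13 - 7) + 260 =292.86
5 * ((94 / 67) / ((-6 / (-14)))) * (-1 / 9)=-3290 / 1809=-1.82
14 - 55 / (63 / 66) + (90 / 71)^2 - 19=-6458815 / 105861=-61.01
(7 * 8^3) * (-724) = -2594816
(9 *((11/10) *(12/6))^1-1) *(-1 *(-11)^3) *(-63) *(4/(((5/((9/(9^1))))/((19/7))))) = -85577976/25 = -3423119.04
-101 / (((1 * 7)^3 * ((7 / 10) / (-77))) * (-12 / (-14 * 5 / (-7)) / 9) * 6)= -27775 / 686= -40.49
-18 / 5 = -3.60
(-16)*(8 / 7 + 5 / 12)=-524 / 21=-24.95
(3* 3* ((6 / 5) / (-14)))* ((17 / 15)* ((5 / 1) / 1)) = -153 / 35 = -4.37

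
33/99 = 1/3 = 0.33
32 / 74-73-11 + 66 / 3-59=-4461 / 37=-120.57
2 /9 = 0.22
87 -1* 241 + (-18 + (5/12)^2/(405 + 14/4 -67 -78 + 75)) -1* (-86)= -4191959/48744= -86.00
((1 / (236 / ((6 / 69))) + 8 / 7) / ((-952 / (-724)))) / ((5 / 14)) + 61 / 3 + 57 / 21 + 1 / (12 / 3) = 249316999 / 9688980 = 25.73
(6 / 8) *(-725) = -2175 / 4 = -543.75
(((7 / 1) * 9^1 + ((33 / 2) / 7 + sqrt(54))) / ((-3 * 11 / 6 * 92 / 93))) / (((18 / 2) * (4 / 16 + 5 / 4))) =-9455 / 10626 - 31 * sqrt(6) / 759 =-0.99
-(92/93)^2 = -8464/8649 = -0.98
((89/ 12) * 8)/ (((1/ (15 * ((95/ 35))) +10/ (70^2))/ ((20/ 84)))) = 531.05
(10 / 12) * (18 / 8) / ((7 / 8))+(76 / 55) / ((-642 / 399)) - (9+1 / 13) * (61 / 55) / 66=19997162 / 17672655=1.13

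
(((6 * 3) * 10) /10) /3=6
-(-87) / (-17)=-87 / 17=-5.12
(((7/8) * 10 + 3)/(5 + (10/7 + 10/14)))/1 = 329/200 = 1.64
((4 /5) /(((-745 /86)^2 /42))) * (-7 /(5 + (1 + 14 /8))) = -34790784 /86028875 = -0.40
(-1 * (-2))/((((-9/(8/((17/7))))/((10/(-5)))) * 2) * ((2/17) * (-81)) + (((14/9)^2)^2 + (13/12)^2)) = -0.11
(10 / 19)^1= 10 / 19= 0.53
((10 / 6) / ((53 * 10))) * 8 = 4 / 159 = 0.03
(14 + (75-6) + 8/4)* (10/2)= 425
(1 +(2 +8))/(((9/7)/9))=77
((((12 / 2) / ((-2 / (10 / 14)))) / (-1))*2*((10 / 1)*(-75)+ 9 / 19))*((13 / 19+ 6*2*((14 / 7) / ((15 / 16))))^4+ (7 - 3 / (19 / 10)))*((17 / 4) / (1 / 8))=-112940512978408055784 / 2166586625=-52128316345.72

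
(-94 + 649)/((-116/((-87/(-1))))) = -1665/4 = -416.25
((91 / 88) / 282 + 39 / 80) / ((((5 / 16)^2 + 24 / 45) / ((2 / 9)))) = 1950208 / 11274219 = 0.17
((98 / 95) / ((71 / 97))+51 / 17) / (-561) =-29741 / 3783945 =-0.01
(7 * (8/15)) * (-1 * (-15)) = 56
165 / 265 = 33 / 53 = 0.62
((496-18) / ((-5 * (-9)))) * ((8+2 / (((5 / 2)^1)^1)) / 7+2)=18164 / 525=34.60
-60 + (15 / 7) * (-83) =-1665 / 7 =-237.86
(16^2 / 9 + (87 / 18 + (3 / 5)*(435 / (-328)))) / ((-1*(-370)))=95887 / 1092240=0.09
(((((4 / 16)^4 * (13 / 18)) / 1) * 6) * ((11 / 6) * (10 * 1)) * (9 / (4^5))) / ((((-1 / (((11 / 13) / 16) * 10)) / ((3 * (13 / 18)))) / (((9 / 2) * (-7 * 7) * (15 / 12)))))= 0.86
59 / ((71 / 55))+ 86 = 131.70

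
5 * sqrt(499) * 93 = 465 * sqrt(499) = 10387.31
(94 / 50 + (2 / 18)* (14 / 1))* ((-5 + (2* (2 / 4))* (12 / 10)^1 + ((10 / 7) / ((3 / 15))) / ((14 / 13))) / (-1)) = -536462 / 55125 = -9.73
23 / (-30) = -23 / 30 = -0.77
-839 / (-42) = 839 / 42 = 19.98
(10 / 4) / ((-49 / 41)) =-2.09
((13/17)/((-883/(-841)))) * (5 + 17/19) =1224496/285209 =4.29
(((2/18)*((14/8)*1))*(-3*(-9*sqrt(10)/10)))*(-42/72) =-49*sqrt(10)/160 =-0.97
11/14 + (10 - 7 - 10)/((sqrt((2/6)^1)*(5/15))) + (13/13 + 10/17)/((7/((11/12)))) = 473/476 - 21*sqrt(3) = -35.38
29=29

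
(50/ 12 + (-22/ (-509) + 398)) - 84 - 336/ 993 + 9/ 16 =2575173373/ 8086992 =318.43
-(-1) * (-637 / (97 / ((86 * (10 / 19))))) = -547820 / 1843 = -297.24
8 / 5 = 1.60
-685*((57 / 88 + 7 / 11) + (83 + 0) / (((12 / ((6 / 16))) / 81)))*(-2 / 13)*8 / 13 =50967425 / 3718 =13708.29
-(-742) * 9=6678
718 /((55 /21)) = 15078 /55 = 274.15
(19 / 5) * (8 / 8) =19 / 5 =3.80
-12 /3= -4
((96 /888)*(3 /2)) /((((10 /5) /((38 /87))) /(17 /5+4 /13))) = 0.13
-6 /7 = -0.86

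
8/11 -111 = -1213/11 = -110.27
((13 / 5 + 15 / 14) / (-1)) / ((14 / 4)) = -1.05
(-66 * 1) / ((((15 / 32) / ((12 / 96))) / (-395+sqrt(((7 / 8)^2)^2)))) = 277541 / 40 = 6938.52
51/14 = 3.64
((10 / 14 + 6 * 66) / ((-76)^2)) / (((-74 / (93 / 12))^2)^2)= 2564617817 / 310378813652992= 0.00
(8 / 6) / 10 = 2 / 15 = 0.13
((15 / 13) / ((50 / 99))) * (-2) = -4.57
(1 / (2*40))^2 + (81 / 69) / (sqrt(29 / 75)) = 1 / 6400 + 135*sqrt(87) / 667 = 1.89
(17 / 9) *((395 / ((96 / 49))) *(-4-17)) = -2303245 / 288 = -7997.38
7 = 7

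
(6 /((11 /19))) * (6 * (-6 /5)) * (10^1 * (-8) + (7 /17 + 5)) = 5203872 /935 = 5565.64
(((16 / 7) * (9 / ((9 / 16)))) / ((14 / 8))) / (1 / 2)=2048 / 49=41.80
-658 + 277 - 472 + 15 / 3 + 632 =-216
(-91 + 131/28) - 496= -16305/28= -582.32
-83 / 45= -1.84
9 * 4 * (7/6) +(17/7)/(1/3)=345/7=49.29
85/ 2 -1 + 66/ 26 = 1145/ 26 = 44.04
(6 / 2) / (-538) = -3 / 538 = -0.01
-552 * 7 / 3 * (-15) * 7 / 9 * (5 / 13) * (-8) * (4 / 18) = -3606400 / 351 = -10274.64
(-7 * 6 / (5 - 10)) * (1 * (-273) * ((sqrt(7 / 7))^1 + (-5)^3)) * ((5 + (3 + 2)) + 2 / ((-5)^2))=358289568 / 125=2866316.54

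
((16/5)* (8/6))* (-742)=-47488/15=-3165.87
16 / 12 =4 / 3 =1.33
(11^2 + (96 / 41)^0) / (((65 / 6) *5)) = 732 / 325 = 2.25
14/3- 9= -13/3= -4.33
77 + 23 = 100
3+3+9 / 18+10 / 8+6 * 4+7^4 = 2432.75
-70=-70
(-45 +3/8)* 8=-357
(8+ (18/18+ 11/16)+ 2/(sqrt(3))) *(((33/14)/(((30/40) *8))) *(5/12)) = 55 *sqrt(3)/504+ 8525/5376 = 1.77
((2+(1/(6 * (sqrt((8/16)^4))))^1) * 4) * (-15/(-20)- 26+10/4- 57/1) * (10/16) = -1595/3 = -531.67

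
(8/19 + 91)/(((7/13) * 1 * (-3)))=-7527/133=-56.59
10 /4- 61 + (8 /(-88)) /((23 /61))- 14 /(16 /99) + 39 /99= -880271 /6072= -144.97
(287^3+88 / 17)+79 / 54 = 21701437049 / 918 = 23639909.64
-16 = -16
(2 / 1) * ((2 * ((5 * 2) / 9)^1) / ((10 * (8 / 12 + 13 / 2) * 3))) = 8 / 387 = 0.02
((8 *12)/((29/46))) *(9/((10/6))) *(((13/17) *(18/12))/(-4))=-235.80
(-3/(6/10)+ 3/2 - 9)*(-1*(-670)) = -8375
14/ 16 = 7/ 8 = 0.88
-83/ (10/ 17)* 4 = -2822/ 5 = -564.40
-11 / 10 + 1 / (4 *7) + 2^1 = 131 / 140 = 0.94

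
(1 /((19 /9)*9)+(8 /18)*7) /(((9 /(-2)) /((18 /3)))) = -2164 /513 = -4.22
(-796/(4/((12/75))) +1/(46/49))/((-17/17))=35391/1150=30.77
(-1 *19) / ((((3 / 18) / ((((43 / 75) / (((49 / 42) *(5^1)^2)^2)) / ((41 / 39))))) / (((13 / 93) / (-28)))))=2485314 / 6811765625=0.00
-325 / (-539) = 325 / 539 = 0.60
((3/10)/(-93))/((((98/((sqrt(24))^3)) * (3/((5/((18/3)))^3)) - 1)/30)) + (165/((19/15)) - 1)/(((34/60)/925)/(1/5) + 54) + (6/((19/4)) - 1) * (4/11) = 242126205426170/97480459705409 - 165375 * sqrt(6)/17117983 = 2.46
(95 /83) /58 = 95 /4814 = 0.02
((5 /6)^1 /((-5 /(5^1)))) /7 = -5 /42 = -0.12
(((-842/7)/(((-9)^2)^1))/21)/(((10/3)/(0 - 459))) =9.74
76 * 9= 684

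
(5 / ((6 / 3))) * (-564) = -1410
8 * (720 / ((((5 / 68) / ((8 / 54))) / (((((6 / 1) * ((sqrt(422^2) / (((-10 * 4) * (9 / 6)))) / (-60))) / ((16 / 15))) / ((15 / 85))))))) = 1951328 / 45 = 43362.84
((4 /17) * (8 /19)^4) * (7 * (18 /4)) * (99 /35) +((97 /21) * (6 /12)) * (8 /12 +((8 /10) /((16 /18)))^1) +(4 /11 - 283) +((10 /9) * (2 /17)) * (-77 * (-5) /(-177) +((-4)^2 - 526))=-1876762042689431 /5435003421540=-345.31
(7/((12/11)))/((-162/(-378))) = 14.97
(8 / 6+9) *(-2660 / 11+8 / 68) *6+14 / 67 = -187749874 / 12529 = -14985.22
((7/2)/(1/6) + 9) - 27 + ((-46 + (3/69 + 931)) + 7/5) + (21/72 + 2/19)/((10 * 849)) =79198826531/89043120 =889.44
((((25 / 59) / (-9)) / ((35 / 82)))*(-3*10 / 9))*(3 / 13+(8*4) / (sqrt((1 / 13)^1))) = 4100 / 48321+131200*sqrt(13) / 11151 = 42.51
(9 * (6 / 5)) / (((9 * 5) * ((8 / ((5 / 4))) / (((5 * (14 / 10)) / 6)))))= 7 / 160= 0.04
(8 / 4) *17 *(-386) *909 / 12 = -994143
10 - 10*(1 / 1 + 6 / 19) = -60 / 19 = -3.16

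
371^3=51064811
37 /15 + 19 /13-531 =-102779 /195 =-527.07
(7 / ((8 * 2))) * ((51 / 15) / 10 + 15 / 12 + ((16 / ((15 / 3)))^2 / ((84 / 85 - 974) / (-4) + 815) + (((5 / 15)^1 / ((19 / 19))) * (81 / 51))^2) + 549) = 20048932641311 / 83187147200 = 241.01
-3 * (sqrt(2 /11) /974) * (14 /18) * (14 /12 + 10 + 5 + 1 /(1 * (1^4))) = -721 * sqrt(22) /192852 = -0.02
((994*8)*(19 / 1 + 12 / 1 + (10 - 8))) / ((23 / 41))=467785.04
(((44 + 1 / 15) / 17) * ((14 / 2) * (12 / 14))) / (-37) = -1322 / 3145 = -0.42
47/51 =0.92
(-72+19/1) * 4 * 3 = -636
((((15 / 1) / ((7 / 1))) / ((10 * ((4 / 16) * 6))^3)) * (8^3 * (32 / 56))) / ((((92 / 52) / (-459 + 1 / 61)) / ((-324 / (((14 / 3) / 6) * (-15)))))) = -80505225216 / 60153625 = -1338.33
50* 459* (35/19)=803250/19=42276.32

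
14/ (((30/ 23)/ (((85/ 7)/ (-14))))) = -391/ 42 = -9.31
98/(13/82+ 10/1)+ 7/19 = 3235/323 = 10.02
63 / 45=7 / 5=1.40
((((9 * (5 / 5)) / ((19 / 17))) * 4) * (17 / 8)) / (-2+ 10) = 2601 / 304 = 8.56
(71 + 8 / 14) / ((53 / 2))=1002 / 371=2.70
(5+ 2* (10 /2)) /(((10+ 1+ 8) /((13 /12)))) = 0.86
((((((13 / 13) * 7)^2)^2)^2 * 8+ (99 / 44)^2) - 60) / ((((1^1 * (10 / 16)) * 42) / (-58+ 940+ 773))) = 244242797819 / 84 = 2907652354.99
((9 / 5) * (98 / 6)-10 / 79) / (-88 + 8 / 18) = -104067 / 311260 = -0.33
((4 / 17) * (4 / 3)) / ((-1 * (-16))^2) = 1 / 816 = 0.00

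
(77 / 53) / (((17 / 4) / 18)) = 5544 / 901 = 6.15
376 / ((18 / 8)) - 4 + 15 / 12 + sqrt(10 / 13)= sqrt(130) / 13 + 5917 / 36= 165.24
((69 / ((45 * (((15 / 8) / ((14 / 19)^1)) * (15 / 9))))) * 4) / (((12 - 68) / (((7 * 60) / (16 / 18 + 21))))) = -46368 / 93575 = -0.50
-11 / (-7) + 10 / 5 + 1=32 / 7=4.57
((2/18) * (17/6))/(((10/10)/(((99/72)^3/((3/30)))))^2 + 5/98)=6.00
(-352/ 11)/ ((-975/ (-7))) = -224/ 975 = -0.23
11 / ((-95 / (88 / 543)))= -968 / 51585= -0.02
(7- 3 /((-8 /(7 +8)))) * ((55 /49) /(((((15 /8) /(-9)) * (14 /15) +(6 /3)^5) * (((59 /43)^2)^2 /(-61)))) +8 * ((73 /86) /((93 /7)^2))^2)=-576669015632458087104973 /75226058198775217783476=-7.67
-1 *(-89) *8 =712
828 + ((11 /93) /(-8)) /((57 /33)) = 11704487 /14136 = 827.99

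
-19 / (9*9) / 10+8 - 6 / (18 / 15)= 2411 / 810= 2.98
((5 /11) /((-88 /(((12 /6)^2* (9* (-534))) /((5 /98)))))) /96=39249 /1936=20.27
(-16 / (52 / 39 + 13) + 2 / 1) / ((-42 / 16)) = -304 / 903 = -0.34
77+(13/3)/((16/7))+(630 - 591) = 5659/48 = 117.90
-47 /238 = -0.20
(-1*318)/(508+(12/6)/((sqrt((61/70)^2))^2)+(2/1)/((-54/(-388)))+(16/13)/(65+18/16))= -109854937881/181372120472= -0.61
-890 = -890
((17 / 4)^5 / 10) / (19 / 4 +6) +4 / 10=1463889 / 110080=13.30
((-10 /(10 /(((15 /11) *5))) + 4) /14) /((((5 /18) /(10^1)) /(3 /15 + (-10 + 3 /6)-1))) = 28737 /385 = 74.64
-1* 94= -94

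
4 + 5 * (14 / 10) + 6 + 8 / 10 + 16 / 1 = 169 / 5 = 33.80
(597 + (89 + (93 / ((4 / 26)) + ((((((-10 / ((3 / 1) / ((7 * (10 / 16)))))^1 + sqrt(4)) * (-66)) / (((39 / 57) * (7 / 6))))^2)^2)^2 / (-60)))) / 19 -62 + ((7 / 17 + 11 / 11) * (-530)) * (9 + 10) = -36583358389849096849622181014389950030609 / 30378313283938825660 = -1204259039924738390277.07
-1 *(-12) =12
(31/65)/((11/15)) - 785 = -112162/143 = -784.35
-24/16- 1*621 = -1245/2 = -622.50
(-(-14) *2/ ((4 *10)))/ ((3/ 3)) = 7/ 10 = 0.70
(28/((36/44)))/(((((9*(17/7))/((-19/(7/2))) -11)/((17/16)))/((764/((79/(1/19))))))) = -500038/405981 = -1.23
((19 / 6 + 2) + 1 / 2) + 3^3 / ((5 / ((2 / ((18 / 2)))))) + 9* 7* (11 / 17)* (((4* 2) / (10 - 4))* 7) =98771 / 255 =387.34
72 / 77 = 0.94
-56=-56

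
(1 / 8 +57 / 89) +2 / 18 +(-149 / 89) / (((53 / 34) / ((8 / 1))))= -2620315 / 339624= -7.72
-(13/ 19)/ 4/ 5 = -13/ 380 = -0.03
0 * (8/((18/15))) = 0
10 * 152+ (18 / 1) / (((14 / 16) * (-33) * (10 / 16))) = 584816 / 385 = 1519.00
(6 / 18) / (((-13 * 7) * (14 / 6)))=-1 / 637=-0.00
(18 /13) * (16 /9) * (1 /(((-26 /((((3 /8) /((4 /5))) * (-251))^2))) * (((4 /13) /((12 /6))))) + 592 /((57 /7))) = -791014001 /94848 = -8339.81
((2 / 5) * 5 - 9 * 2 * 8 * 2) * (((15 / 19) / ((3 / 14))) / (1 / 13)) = -260260 / 19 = -13697.89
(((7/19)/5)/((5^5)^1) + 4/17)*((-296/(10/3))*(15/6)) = -263651418/5046875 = -52.24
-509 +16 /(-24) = -509.67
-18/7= -2.57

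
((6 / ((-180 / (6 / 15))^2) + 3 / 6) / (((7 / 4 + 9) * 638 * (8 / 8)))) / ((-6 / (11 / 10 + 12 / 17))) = -0.00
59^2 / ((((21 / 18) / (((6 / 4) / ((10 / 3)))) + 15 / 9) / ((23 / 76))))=93987 / 380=247.33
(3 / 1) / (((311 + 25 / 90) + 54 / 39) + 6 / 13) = 702 / 73271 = 0.01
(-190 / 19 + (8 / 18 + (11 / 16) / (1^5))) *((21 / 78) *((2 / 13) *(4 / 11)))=-0.13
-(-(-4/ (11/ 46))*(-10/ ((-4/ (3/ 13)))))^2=-1904400/ 20449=-93.13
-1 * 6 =-6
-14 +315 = 301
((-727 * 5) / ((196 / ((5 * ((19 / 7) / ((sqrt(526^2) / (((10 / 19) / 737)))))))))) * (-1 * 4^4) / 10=0.01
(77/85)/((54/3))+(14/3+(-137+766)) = 969587/1530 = 633.72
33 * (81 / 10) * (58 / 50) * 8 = 310068 / 125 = 2480.54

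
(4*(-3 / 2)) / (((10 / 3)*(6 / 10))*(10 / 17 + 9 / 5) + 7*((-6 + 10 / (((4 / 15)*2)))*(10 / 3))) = -340 / 17129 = -0.02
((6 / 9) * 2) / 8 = 1 / 6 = 0.17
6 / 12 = 1 / 2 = 0.50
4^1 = 4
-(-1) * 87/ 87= 1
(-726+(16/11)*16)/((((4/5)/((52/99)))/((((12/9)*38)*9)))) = -76372400/363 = -210392.29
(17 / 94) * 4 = 34 / 47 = 0.72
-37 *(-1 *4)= 148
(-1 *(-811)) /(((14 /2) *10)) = 811 /70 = 11.59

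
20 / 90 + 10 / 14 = 59 / 63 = 0.94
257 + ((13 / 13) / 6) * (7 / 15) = 23137 / 90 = 257.08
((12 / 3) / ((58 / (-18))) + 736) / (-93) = -21308 / 2697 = -7.90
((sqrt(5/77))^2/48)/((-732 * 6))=-5/16232832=-0.00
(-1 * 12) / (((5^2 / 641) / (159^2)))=-194461452 / 25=-7778458.08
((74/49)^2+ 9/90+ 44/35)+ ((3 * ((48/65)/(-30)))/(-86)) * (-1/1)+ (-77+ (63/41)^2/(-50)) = -73.41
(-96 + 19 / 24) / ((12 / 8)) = -2285 / 36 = -63.47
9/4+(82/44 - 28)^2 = 685.36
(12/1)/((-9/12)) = -16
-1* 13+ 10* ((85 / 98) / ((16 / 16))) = -212 / 49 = -4.33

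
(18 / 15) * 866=5196 / 5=1039.20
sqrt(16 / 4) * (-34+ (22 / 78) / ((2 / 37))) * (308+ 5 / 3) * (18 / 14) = -2085605 / 91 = -22918.74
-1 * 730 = -730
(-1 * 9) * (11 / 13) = -99 / 13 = -7.62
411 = 411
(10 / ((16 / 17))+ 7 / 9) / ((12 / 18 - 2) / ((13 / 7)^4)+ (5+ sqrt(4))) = 1.66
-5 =-5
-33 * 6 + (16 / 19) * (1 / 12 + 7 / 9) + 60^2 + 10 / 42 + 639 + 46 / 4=9703991 / 2394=4053.46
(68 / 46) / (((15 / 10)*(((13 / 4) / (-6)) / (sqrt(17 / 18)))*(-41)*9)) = 272*sqrt(34) / 330993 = 0.00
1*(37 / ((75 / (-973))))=-36001 / 75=-480.01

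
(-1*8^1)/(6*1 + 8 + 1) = -8/15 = -0.53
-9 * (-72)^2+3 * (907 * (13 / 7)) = -41602.71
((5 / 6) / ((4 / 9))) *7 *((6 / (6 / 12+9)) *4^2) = 2520 / 19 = 132.63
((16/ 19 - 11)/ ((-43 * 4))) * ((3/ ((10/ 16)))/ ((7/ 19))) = 1158/ 1505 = 0.77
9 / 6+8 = 9.50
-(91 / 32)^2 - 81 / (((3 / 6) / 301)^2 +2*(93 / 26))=-669869473273 / 34512471040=-19.41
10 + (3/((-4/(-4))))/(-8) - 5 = 37/8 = 4.62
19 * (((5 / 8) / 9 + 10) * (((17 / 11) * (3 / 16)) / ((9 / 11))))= 234175 / 3456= 67.76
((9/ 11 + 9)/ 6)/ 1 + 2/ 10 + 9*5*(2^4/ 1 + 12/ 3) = 49601/ 55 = 901.84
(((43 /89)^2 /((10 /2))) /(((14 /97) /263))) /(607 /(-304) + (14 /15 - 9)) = -21509446584 /2544407383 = -8.45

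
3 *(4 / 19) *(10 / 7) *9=1080 / 133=8.12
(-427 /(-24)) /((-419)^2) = 427 /4213464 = 0.00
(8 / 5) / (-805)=-8 / 4025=-0.00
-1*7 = -7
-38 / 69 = -0.55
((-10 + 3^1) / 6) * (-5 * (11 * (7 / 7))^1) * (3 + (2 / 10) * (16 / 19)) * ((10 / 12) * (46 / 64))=2665355 / 21888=121.77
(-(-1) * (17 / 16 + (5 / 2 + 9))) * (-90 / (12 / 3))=-9045 / 32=-282.66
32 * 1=32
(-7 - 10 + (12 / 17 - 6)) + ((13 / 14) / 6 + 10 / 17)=-30775 / 1428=-21.55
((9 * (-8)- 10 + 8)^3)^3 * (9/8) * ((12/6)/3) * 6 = -299431848487857408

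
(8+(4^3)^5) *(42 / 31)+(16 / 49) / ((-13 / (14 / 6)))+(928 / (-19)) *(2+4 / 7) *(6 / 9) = 233918939595680 / 160797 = 1454746914.41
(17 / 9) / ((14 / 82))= 697 / 63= 11.06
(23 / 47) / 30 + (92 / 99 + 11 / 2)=149957 / 23265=6.45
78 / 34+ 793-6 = 13418 / 17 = 789.29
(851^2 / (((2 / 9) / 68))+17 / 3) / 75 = 132963307 / 45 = 2954740.16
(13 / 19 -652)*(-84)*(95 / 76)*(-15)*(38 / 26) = -19490625 / 13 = -1499278.85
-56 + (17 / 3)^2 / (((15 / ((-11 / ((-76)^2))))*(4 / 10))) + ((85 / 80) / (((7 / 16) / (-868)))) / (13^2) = -68.48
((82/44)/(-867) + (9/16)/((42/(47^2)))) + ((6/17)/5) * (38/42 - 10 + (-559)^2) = 47182960435/2136288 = 22086.42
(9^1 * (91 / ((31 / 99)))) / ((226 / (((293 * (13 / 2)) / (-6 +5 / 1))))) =-308837529 / 14012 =-22040.93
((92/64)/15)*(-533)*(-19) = 232921/240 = 970.50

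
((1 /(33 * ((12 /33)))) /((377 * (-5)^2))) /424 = 1 /47954400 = 0.00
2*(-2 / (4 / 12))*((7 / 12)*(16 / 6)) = -56 / 3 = -18.67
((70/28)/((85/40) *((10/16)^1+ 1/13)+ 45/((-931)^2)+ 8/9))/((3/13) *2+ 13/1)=6026713056/77251758925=0.08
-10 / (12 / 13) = -65 / 6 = -10.83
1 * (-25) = -25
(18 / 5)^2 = 324 / 25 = 12.96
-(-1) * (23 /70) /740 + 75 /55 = 777253 /569800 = 1.36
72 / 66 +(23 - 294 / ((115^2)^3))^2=31197308364673109728409997671 / 58852751160210822998046875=530.09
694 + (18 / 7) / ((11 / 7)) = 7652 / 11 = 695.64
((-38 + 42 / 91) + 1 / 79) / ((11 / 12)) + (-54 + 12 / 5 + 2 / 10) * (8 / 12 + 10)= -99843548 / 169455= -589.20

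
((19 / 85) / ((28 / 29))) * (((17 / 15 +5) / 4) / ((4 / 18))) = 1.60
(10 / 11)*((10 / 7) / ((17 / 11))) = 100 / 119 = 0.84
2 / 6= 1 / 3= 0.33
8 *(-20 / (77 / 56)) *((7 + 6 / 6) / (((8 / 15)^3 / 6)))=-405000 / 11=-36818.18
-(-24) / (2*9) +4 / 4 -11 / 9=10 / 9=1.11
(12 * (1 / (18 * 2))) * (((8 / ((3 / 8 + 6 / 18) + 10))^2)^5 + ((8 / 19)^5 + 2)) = 6434613911047819247404036607110 / 9337282375031536296322110730953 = 0.69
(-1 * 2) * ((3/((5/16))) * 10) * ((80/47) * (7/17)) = -107520/799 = -134.57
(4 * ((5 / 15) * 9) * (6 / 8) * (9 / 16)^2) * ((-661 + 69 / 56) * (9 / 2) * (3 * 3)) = -2181683403 / 28672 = -76091.08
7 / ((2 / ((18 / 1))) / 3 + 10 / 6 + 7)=189 / 235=0.80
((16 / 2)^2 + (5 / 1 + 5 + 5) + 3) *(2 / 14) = 82 / 7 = 11.71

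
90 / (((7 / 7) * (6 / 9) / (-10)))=-1350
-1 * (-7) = 7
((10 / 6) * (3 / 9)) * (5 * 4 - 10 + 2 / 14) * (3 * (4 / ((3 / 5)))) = 112.70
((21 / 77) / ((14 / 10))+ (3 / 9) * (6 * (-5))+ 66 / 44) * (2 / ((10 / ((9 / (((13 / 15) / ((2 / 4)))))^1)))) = -8.62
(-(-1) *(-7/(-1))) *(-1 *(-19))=133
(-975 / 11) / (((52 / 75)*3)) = -1875 / 44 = -42.61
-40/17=-2.35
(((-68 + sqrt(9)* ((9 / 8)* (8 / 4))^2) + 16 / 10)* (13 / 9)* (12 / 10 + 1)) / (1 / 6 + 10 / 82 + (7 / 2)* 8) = -24020711 / 4175400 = -5.75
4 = 4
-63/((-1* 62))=63/62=1.02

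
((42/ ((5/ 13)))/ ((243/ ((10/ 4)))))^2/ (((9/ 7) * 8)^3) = 2840383/ 2448880128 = 0.00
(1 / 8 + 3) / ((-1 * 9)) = -25 / 72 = -0.35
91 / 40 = 2.28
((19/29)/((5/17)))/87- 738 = -9309547/12615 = -737.97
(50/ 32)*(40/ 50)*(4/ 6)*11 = 55/ 6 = 9.17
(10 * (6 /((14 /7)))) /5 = 6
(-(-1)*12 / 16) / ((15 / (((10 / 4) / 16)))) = 1 / 128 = 0.01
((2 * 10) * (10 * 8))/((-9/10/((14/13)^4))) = -614656000/257049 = -2391.20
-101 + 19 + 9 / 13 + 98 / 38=-19446 / 247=-78.73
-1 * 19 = -19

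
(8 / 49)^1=0.16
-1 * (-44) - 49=-5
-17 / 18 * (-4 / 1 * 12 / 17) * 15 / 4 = 10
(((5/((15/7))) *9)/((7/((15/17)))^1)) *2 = 90/17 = 5.29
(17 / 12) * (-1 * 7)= -119 / 12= -9.92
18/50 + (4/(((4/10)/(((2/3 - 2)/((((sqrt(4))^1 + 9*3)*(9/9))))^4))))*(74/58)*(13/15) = 44864039663/124605230175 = 0.36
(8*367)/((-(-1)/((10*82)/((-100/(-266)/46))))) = 294584147.20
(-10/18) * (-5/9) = 25/81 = 0.31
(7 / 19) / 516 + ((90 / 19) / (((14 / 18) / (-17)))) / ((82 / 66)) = -234473551 / 2813748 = -83.33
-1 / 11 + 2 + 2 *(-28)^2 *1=17269 / 11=1569.91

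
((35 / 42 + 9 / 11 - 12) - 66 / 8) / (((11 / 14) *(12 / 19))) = -326515 / 8712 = -37.48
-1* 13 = -13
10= 10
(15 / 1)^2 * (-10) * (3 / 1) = -6750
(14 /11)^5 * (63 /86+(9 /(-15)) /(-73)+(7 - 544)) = -4526643293424 /2527695445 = -1790.82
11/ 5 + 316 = 1591/ 5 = 318.20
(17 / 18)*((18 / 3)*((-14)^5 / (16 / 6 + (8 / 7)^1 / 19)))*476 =-532008778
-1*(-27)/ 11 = 2.45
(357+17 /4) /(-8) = -1445 /32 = -45.16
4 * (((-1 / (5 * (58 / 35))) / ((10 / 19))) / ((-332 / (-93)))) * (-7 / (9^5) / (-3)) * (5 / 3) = -28861 / 1705571316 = -0.00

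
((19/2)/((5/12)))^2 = 12996/25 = 519.84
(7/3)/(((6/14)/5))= 245/9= 27.22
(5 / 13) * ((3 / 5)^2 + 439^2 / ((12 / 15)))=24090161 / 260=92654.47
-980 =-980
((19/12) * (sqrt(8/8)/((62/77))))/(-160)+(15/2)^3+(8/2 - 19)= 48432937/119040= 406.86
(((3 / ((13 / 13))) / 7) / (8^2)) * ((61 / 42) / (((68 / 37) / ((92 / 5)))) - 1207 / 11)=-3737969 / 5864320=-0.64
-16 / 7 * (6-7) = 16 / 7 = 2.29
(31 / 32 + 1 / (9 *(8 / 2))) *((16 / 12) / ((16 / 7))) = 2009 / 3456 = 0.58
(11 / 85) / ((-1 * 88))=-1 / 680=-0.00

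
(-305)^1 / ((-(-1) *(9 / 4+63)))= -1220 / 261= -4.67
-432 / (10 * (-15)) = 72 / 25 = 2.88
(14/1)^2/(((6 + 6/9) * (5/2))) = 294/25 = 11.76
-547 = -547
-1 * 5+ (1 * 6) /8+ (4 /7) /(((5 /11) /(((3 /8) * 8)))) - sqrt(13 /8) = -sqrt(26) /4 - 67 /140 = -1.75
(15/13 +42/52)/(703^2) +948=12181263483/12849434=948.00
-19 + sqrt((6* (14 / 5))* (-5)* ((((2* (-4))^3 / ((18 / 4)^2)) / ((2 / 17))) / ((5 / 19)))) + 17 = -2 + 64* sqrt(33915) / 45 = 259.92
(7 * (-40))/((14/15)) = -300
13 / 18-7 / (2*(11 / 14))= -739 / 198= -3.73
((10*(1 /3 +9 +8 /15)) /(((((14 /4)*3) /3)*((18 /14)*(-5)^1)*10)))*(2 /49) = -592 /33075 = -0.02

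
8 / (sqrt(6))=4 * sqrt(6) / 3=3.27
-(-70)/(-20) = -7/2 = -3.50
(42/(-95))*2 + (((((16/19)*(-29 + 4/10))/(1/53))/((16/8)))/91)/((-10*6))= -7654/9975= -0.77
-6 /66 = -1 /11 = -0.09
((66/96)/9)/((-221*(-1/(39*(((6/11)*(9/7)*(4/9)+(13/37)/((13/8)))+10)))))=4999/35224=0.14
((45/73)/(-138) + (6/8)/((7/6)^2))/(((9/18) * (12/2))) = 29977/164542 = 0.18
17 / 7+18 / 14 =26 / 7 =3.71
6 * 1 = 6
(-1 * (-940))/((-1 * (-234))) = 470/117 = 4.02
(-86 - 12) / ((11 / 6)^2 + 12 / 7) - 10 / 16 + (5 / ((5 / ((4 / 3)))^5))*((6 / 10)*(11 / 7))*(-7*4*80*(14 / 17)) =-278802567083 / 8805915000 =-31.66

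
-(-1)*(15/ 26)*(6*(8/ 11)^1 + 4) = 690/ 143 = 4.83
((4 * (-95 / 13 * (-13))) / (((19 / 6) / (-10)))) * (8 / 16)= -600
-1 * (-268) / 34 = 134 / 17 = 7.88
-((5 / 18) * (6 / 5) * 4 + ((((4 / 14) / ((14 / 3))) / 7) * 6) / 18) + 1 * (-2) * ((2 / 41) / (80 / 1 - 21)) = -3330241 / 2489151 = -1.34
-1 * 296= -296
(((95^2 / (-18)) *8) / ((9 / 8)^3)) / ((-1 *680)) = 462080 / 111537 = 4.14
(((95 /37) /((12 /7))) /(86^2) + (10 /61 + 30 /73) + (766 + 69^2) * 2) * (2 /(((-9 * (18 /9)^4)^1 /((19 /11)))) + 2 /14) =106527083387956807 /81069181699968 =1314.03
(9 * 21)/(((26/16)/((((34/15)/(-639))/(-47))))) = 1904/216905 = 0.01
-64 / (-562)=32 / 281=0.11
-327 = -327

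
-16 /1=-16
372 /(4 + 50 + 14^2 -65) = 372 /185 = 2.01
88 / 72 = 11 / 9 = 1.22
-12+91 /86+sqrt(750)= -941 /86+5 * sqrt(30)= 16.44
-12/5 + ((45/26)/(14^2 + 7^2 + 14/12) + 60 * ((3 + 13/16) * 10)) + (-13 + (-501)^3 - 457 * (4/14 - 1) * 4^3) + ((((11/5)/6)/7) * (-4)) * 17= -72423296281381/576030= -125728341.03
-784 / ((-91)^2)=-16 / 169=-0.09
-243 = -243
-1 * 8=-8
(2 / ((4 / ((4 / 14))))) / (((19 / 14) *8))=1 / 76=0.01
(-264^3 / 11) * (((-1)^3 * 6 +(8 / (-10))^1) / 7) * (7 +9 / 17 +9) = 940059648 / 35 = 26858847.09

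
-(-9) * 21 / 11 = 189 / 11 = 17.18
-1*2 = -2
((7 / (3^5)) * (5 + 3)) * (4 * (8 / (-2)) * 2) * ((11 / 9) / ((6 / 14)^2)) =-965888 / 19683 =-49.07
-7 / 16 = -0.44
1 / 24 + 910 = 21841 / 24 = 910.04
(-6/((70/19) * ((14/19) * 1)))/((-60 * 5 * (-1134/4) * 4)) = -361/55566000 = -0.00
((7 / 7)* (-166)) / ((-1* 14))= 83 / 7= 11.86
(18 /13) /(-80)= -9 /520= -0.02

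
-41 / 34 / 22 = -41 / 748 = -0.05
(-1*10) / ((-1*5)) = 2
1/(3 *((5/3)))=1/5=0.20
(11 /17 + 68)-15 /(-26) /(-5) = 30291 /442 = 68.53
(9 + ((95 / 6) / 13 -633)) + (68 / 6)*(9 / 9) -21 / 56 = -190889 / 312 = -611.82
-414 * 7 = -2898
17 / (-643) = -17 / 643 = -0.03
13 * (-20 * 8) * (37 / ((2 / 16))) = -615680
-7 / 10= -0.70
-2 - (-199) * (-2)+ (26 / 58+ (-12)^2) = -7411 / 29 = -255.55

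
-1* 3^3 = -27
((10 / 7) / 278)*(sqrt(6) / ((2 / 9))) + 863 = 45*sqrt(6) / 1946 + 863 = 863.06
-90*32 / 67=-2880 / 67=-42.99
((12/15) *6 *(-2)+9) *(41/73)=-123/365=-0.34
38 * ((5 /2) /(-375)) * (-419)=7961 /75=106.15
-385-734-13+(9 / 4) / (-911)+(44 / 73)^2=-1131.64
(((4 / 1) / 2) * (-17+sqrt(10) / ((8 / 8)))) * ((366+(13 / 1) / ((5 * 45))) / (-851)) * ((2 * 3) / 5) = 14.29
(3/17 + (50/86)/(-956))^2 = 15104164201/488371754896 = 0.03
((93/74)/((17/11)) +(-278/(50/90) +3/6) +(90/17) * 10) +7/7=-1399983/3145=-445.15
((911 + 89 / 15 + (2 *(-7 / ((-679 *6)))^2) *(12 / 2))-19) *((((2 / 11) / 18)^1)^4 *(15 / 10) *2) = 126729826 / 4519123929045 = 0.00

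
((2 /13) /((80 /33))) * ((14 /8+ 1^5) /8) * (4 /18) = 121 /24960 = 0.00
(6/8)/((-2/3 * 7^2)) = -0.02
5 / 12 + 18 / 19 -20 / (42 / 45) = -32023 / 1596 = -20.06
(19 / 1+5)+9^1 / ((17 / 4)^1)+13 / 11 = 5105 / 187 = 27.30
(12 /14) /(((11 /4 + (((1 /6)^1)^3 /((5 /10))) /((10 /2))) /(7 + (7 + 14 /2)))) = 4860 /743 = 6.54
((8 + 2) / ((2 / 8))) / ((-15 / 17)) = -136 / 3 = -45.33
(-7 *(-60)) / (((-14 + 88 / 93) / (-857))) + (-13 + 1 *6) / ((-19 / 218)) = 318933272 / 11533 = 27653.97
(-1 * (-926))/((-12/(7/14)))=-463/12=-38.58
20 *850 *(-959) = -16303000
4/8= 1/2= 0.50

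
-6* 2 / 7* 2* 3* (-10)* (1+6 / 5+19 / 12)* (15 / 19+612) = 31715532 / 133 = 238462.65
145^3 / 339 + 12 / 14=21342409 / 2373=8993.85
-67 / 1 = -67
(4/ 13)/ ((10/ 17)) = 34/ 65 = 0.52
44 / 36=11 / 9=1.22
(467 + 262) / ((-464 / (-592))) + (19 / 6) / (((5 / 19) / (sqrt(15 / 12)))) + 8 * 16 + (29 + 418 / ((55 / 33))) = 361 * sqrt(5) / 60 + 193996 / 145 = 1351.36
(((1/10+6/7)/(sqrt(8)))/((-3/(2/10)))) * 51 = -1.15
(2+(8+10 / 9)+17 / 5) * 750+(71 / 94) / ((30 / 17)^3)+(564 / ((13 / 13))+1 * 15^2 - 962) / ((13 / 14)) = 10697.16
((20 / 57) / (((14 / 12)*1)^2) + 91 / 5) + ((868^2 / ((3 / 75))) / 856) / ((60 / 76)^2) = 158344632913 / 4482765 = 35322.98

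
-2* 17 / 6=-17 / 3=-5.67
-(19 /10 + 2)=-39 /10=-3.90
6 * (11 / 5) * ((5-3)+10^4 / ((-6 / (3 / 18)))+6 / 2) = -10802 / 3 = -3600.67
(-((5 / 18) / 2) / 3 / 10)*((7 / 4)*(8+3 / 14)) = -0.07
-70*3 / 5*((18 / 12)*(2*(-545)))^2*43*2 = -9655688700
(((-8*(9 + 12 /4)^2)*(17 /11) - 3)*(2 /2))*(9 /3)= -58851 /11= -5350.09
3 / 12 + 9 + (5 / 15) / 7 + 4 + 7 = 1705 / 84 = 20.30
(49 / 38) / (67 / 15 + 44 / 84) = 5145 / 19912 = 0.26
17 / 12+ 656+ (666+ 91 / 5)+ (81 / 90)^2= 100682 / 75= 1342.43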